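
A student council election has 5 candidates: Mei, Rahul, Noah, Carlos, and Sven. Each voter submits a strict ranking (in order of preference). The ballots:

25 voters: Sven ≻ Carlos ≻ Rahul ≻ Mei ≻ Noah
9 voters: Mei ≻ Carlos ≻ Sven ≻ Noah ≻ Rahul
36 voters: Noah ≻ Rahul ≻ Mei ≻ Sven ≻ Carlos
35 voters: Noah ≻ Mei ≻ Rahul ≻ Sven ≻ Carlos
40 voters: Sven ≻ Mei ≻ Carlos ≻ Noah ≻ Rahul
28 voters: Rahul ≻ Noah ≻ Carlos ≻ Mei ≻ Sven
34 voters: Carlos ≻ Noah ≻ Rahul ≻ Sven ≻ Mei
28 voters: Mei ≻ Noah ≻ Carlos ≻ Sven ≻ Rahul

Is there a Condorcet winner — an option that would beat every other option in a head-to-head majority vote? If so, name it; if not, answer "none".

Noah

Noah vs Mei: 133–102 for Noah.
Noah vs Rahul: 182–53 for Noah.
Noah vs Carlos: 127–108 for Noah.
Noah vs Sven: 161–74 for Noah.
Noah beats every other option head-to-head.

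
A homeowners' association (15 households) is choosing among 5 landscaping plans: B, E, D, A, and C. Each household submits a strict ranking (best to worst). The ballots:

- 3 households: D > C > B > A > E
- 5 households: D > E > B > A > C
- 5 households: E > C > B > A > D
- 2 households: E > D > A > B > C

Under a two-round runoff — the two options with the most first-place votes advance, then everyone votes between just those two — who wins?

D

Round 1 first-place votes: B 0, E 7, D 8, A 0, C 0.
D and E advance.
Runoff: D is preferred to E by 8 voters; E by 7.
D wins the runoff.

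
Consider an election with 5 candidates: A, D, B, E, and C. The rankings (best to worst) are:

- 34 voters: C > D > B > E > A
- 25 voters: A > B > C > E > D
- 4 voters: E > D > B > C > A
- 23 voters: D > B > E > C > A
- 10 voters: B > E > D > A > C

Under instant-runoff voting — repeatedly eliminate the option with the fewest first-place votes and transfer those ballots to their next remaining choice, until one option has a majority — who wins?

C

Round 1: A 25, D 23, B 10, E 4, C 34. Eliminate E.
Round 2: A 25, D 27, B 10, C 34. Eliminate B.
Round 3: A 25, D 37, C 34. Eliminate A.
Round 4: D 37, C 59. C has a majority.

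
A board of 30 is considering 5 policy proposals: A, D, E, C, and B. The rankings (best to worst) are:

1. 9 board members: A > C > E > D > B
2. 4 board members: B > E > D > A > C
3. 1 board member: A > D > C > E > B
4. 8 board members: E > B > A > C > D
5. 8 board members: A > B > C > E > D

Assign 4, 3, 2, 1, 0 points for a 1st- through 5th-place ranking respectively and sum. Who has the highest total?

A: 9·4 + 4·1 + 1·4 + 8·2 + 8·4 = 92
D: 9·1 + 4·2 + 1·3 + 8·0 + 8·0 = 20
E: 9·2 + 4·3 + 1·1 + 8·4 + 8·1 = 71
C: 9·3 + 4·0 + 1·2 + 8·1 + 8·2 = 53
B: 9·0 + 4·4 + 1·0 + 8·3 + 8·3 = 64
A has the highest Borda score (92).

A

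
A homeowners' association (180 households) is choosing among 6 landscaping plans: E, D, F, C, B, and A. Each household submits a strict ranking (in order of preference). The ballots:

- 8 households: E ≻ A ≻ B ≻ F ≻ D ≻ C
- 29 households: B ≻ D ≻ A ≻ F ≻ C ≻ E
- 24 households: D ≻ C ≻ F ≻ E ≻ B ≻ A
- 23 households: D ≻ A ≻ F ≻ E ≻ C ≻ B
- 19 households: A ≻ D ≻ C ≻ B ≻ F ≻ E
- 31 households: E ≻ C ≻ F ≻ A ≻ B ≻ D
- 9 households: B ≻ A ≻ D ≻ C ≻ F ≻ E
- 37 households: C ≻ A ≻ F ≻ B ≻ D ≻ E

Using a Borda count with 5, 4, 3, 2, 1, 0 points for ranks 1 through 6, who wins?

A

E: 8·5 + 29·0 + 24·2 + 23·2 + 19·0 + 31·5 + 9·0 + 37·0 = 289
D: 8·1 + 29·4 + 24·5 + 23·5 + 19·4 + 31·0 + 9·3 + 37·1 = 499
F: 8·2 + 29·2 + 24·3 + 23·3 + 19·1 + 31·3 + 9·1 + 37·3 = 447
C: 8·0 + 29·1 + 24·4 + 23·1 + 19·3 + 31·4 + 9·2 + 37·5 = 532
B: 8·3 + 29·5 + 24·1 + 23·0 + 19·2 + 31·1 + 9·5 + 37·2 = 381
A: 8·4 + 29·3 + 24·0 + 23·4 + 19·5 + 31·2 + 9·4 + 37·4 = 552
A has the highest Borda score (552).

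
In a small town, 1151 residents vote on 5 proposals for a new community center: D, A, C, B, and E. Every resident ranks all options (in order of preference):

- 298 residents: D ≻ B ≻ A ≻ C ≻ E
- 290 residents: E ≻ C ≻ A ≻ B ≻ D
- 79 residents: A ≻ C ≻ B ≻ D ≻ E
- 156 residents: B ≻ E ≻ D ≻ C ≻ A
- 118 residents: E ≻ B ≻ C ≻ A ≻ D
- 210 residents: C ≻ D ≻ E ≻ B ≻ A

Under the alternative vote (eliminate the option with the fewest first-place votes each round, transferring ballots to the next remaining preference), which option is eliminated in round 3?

Round 1: D 298, A 79, C 210, B 156, E 408. Eliminate A.
Round 2: D 298, C 289, B 156, E 408. Eliminate B.
Round 3: D 298, C 289, E 564. Eliminate C.

C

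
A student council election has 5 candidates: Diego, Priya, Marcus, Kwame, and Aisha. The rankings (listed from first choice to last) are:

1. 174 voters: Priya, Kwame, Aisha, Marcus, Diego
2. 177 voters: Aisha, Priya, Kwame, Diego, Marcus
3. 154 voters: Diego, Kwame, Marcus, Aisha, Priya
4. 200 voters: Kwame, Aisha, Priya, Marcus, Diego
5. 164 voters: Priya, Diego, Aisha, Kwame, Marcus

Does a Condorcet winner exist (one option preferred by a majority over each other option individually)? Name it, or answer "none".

Checking pairwise contests:
Priya beats Diego 715–154.
Aisha beats Priya 531–338.
Diego beats Marcus 495–374.
Priya beats Kwame 515–354.
Kwame beats Aisha 528–341.
Every option loses at least one head-to-head, so there is no Condorcet winner.

none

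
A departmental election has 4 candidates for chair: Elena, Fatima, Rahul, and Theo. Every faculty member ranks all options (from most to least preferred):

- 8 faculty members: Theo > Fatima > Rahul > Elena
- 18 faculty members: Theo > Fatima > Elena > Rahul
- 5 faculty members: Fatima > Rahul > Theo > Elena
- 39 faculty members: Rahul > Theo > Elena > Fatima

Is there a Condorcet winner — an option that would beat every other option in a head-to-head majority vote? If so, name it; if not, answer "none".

Rahul

Rahul vs Elena: 52–18 for Rahul.
Rahul vs Fatima: 39–31 for Rahul.
Rahul vs Theo: 44–26 for Rahul.
Rahul beats every other option head-to-head.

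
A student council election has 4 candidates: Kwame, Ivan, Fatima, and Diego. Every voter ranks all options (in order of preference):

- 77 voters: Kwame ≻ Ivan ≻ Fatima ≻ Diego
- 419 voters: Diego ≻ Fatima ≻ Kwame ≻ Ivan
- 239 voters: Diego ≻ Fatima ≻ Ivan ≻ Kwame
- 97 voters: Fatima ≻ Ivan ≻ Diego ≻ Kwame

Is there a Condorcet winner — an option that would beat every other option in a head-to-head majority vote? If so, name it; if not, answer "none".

Diego vs Kwame: 755–77 for Diego.
Diego vs Ivan: 658–174 for Diego.
Diego vs Fatima: 658–174 for Diego.
Diego beats every other option head-to-head.

Diego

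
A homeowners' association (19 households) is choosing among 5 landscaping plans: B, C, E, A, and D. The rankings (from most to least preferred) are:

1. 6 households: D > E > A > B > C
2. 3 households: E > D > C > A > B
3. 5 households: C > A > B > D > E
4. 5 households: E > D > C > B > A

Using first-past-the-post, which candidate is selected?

E

First-place votes: B 0, C 5, E 8, A 0, D 6.
E has the most first-place votes.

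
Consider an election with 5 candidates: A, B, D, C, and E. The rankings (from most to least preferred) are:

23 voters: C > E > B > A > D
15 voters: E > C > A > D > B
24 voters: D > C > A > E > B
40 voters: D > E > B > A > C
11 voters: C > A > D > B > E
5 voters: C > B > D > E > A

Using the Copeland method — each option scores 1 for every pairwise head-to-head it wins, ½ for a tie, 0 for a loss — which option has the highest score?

A: loses to B, D, C, and E → score 0.
B: beats A; loses to D, C, and E → score 1.
D: beats A, B, C, and E → score 4.
C: beats A, B, and E; loses to D → score 3.
E: beats A and B; loses to D and C → score 2.
D has the best pairwise record.

D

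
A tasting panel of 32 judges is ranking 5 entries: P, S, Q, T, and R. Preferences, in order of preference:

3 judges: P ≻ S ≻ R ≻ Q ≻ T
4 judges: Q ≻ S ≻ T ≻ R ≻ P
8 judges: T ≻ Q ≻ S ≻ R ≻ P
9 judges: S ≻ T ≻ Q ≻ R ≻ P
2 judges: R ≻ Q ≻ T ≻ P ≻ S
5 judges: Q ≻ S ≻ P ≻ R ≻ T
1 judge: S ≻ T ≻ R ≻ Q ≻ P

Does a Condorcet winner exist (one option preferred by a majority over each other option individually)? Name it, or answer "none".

none

Checking pairwise contests:
S beats P 27–5.
Q beats S 19–13.
T beats Q 18–14.
S beats T 22–10.
S beats R 30–2.
Every option loses at least one head-to-head, so there is no Condorcet winner.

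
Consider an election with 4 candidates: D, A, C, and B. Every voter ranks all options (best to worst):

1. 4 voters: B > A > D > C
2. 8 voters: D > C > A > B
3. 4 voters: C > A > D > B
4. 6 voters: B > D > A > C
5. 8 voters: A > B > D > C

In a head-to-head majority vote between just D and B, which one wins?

B

Voters preferring D to B: 12; preferring B to D: 18.
B wins the head-to-head.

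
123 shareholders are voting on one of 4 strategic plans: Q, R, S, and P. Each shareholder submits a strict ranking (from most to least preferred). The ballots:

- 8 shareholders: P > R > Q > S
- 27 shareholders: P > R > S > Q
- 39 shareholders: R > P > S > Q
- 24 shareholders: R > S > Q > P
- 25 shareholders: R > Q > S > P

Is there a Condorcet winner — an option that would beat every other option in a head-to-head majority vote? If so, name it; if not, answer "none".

R vs Q: 123–0 for R.
R vs S: 123–0 for R.
R vs P: 88–35 for R.
R beats every other option head-to-head.

R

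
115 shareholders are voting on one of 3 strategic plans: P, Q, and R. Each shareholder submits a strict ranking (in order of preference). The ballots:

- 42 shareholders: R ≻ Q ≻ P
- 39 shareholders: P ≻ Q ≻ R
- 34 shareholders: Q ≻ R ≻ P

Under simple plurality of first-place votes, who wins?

R

First-place votes: P 39, Q 34, R 42.
R has the most first-place votes.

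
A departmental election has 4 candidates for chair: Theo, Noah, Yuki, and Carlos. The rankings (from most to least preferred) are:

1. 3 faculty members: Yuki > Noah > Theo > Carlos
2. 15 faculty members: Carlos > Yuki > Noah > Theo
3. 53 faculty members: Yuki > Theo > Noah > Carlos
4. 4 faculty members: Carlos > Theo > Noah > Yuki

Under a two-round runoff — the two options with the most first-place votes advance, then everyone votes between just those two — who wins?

Yuki

Round 1 first-place votes: Theo 0, Noah 0, Yuki 56, Carlos 19.
Yuki and Carlos advance.
Runoff: Yuki is preferred to Carlos by 56 voters; Carlos by 19.
Yuki wins the runoff.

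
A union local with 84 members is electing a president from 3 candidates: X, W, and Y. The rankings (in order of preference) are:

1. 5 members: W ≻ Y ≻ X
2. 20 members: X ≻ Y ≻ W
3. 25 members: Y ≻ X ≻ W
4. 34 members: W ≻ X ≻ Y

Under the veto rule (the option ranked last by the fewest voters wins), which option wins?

Last-place votes: X 5, W 45, Y 34.
X is ranked last by the fewest voters, so X wins.

X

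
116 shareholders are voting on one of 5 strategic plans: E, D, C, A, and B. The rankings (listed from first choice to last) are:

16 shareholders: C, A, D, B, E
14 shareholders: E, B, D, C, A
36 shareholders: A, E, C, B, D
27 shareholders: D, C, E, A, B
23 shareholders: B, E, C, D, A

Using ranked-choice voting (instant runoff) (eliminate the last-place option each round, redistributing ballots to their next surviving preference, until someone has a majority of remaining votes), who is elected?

A

Round 1: E 14, D 27, C 16, A 36, B 23. Eliminate E.
Round 2: D 27, C 16, A 36, B 37. Eliminate C.
Round 3: D 27, A 52, B 37. Eliminate D.
Round 4: A 79, B 37. A has a majority.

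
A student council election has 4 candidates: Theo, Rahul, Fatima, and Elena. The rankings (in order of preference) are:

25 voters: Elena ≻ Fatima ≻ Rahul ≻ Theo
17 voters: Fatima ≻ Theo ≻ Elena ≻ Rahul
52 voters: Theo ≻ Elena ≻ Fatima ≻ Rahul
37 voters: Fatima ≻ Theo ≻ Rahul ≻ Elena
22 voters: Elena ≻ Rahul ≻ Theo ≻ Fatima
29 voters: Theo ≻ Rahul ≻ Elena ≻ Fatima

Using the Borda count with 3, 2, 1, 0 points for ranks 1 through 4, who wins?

Theo: 25·0 + 17·2 + 52·3 + 37·2 + 22·1 + 29·3 = 373
Rahul: 25·1 + 17·0 + 52·0 + 37·1 + 22·2 + 29·2 = 164
Fatima: 25·2 + 17·3 + 52·1 + 37·3 + 22·0 + 29·0 = 264
Elena: 25·3 + 17·1 + 52·2 + 37·0 + 22·3 + 29·1 = 291
Theo has the highest Borda score (373).

Theo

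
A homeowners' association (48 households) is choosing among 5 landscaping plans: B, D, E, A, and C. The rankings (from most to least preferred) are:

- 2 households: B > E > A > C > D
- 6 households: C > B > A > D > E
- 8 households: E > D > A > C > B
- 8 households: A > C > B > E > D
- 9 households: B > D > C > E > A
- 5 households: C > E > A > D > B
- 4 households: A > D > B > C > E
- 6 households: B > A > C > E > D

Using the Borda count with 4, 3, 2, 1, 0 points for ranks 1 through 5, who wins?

B: 2·4 + 6·3 + 8·0 + 8·2 + 9·4 + 5·0 + 4·2 + 6·4 = 110
D: 2·0 + 6·1 + 8·3 + 8·0 + 9·3 + 5·1 + 4·3 + 6·0 = 74
E: 2·3 + 6·0 + 8·4 + 8·1 + 9·1 + 5·3 + 4·0 + 6·1 = 76
A: 2·2 + 6·2 + 8·2 + 8·4 + 9·0 + 5·2 + 4·4 + 6·3 = 108
C: 2·1 + 6·4 + 8·1 + 8·3 + 9·2 + 5·4 + 4·1 + 6·2 = 112
C has the highest Borda score (112).

C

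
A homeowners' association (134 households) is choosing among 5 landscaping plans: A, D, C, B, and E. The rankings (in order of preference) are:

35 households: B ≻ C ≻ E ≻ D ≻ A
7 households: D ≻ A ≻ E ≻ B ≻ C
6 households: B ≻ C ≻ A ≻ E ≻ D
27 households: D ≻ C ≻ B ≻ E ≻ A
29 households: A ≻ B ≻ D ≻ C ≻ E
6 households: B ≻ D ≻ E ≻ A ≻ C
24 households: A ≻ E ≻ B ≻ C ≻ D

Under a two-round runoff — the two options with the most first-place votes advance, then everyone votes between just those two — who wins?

B

Round 1 first-place votes: A 53, D 34, C 0, B 47, E 0.
A and B advance.
Runoff: A is preferred to B by 60 voters; B by 74.
B wins the runoff.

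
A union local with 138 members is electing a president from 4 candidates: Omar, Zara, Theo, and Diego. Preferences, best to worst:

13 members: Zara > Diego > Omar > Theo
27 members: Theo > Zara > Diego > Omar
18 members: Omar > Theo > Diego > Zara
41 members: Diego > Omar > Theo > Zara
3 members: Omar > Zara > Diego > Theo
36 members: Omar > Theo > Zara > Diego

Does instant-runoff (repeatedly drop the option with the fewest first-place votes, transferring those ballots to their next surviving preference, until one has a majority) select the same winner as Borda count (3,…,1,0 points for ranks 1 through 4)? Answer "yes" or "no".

Instant-runoff — R1 Omar 57, Zara 13, Theo 27, Diego 41 (Zara out); R2 Omar 57, Theo 27, Diego 54 (Theo out); R3 Omar 57, Diego 81 (Diego winner). Winner: Diego.
Borda — scores: Omar 266, Zara 135, Theo 230, Diego 197. Winner: Omar.
The two methods disagree.

no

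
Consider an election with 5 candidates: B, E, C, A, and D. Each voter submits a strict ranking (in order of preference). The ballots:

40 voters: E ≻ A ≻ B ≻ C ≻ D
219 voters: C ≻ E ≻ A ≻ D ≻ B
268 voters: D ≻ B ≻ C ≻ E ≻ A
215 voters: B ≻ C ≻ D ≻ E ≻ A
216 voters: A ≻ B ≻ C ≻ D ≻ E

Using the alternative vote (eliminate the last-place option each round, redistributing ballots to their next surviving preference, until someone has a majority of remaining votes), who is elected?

C

Round 1: B 215, E 40, C 219, A 216, D 268. Eliminate E.
Round 2: B 215, C 219, A 256, D 268. Eliminate B.
Round 3: C 434, A 256, D 268. Eliminate A.
Round 4: C 690, D 268. C has a majority.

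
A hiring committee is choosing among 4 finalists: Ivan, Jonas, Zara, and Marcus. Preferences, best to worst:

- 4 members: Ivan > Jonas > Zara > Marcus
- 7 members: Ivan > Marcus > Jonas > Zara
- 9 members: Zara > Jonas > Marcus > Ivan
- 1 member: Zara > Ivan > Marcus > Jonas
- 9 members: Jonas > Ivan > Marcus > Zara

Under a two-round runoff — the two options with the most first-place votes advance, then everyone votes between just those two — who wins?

Round 1 first-place votes: Ivan 11, Jonas 9, Zara 10, Marcus 0.
Ivan and Zara advance.
Runoff: Ivan is preferred to Zara by 20 voters; Zara by 10.
Ivan wins the runoff.

Ivan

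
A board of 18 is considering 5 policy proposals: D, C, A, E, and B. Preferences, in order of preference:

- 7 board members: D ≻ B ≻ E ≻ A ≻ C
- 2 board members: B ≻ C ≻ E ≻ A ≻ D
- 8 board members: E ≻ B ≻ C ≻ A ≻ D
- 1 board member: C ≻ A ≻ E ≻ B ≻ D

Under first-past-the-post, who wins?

E

First-place votes: D 7, C 1, A 0, E 8, B 2.
E has the most first-place votes.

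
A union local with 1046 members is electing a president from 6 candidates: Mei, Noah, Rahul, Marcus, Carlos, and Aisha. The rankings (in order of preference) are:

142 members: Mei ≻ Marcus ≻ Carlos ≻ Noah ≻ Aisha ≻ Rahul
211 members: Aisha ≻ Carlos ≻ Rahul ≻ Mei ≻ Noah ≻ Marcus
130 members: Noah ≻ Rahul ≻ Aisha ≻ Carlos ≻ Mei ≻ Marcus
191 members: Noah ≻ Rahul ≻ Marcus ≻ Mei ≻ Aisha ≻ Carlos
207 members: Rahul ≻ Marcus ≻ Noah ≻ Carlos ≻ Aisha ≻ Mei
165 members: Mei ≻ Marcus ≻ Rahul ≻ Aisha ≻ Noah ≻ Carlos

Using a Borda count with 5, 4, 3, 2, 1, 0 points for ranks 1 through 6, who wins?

Rahul

Mei: 142·5 + 211·2 + 130·1 + 191·2 + 207·0 + 165·5 = 2469
Noah: 142·2 + 211·1 + 130·5 + 191·5 + 207·3 + 165·1 = 2886
Rahul: 142·0 + 211·3 + 130·4 + 191·4 + 207·5 + 165·3 = 3447
Marcus: 142·4 + 211·0 + 130·0 + 191·3 + 207·4 + 165·4 = 2629
Carlos: 142·3 + 211·4 + 130·2 + 191·0 + 207·2 + 165·0 = 1944
Aisha: 142·1 + 211·5 + 130·3 + 191·1 + 207·1 + 165·2 = 2315
Rahul has the highest Borda score (3447).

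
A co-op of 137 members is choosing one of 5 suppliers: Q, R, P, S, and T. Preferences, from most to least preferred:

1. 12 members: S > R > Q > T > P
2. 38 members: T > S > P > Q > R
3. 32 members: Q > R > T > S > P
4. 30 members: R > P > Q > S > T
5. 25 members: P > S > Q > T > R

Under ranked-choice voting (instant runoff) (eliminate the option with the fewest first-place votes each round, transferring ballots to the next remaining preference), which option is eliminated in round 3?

Round 1: Q 32, R 30, P 25, S 12, T 38. Eliminate S.
Round 2: Q 32, R 42, P 25, T 38. Eliminate P.
Round 3: Q 57, R 42, T 38. Eliminate T.

T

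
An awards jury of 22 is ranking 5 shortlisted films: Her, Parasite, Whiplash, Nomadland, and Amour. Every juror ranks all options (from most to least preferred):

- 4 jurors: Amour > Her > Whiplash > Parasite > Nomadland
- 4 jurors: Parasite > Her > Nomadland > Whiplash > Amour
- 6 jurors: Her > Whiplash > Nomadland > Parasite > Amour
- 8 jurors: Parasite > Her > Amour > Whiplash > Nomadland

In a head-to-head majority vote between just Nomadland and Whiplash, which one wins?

Voters preferring Nomadland to Whiplash: 4; preferring Whiplash to Nomadland: 18.
Whiplash wins the head-to-head.

Whiplash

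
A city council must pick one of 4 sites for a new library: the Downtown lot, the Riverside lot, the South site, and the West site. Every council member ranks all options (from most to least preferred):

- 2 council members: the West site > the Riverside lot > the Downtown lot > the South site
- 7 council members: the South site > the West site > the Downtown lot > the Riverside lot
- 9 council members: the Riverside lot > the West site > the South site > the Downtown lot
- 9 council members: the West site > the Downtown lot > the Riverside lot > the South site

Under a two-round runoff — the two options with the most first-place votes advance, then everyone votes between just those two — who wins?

Round 1 first-place votes: the Downtown lot 0, the Riverside lot 9, the South site 7, the West site 11.
the West site and the Riverside lot advance.
Runoff: the West site is preferred to the Riverside lot by 18 voters; the Riverside lot by 9.
the West site wins the runoff.

the West site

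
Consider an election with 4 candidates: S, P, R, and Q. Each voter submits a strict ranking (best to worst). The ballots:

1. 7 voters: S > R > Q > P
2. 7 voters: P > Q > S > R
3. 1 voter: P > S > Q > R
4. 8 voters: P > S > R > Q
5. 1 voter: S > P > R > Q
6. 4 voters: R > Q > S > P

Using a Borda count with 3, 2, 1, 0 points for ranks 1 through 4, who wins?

S: 7·3 + 7·1 + 1·2 + 8·2 + 1·3 + 4·1 = 53
P: 7·0 + 7·3 + 1·3 + 8·3 + 1·2 + 4·0 = 50
R: 7·2 + 7·0 + 1·0 + 8·1 + 1·1 + 4·3 = 35
Q: 7·1 + 7·2 + 1·1 + 8·0 + 1·0 + 4·2 = 30
S has the highest Borda score (53).

S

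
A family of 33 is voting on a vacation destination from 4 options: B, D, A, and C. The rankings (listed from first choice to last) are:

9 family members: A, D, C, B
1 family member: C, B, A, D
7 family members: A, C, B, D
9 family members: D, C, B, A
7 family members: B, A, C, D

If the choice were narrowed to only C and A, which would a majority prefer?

A

Voters preferring C to A: 10; preferring A to C: 23.
A wins the head-to-head.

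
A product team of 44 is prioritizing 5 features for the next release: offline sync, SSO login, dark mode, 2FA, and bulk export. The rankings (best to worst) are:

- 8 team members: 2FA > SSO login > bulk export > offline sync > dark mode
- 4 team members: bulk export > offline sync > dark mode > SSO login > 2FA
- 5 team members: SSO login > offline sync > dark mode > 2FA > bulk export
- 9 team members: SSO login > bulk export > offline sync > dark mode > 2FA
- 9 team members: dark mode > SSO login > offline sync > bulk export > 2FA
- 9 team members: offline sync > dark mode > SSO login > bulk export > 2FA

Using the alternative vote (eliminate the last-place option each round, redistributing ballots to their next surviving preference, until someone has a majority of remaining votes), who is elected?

SSO login

Round 1: offline sync 9, SSO login 14, dark mode 9, 2FA 8, bulk export 4. Eliminate bulk export.
Round 2: offline sync 13, SSO login 14, dark mode 9, 2FA 8. Eliminate 2FA.
Round 3: offline sync 13, SSO login 22, dark mode 9. Eliminate dark mode.
Round 4: offline sync 13, SSO login 31. SSO login has a majority.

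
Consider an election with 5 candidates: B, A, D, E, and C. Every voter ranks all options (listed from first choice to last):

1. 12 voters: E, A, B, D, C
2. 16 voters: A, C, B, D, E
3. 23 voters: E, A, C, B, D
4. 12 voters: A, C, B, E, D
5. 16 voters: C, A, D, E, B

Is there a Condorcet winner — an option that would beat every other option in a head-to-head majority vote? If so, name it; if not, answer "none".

A

A vs B: 79–0 for A.
A vs D: 79–0 for A.
A vs E: 44–35 for A.
A vs C: 63–16 for A.
A beats every other option head-to-head.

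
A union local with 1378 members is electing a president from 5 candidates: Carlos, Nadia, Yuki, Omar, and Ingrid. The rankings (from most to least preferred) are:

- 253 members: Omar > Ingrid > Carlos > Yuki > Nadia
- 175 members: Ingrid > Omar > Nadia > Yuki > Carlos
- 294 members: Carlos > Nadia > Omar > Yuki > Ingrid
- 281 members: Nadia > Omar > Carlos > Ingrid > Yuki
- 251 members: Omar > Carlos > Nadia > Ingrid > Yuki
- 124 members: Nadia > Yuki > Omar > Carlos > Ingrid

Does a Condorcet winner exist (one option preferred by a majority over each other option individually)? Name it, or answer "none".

none

Checking pairwise contests:
Omar beats Carlos 1084–294.
Carlos beats Nadia 798–580.
Carlos beats Yuki 1079–299.
Nadia beats Omar 699–679.
Carlos beats Ingrid 950–428.
Every option loses at least one head-to-head, so there is no Condorcet winner.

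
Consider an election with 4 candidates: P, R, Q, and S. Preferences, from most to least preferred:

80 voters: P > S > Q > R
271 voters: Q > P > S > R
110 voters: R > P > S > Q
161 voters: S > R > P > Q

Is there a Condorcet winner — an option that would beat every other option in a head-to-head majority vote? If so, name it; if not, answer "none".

P vs R: 351–271 for P.
P vs Q: 351–271 for P.
P vs S: 461–161 for P.
P beats every other option head-to-head.

P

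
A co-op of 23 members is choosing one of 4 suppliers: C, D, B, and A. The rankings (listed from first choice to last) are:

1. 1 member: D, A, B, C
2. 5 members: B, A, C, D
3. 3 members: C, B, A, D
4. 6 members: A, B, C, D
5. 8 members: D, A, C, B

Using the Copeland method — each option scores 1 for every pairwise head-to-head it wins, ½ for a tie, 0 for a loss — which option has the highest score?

C: beats D; loses to B and A → score 1.
D: loses to C, B, and A → score 0.
B: beats C and D; loses to A → score 2.
A: beats C, D, and B → score 3.
A has the best pairwise record.

A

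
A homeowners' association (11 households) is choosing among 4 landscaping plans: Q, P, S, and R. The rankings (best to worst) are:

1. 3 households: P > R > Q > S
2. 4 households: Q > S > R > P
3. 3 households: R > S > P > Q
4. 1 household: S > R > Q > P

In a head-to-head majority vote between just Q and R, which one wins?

R

Voters preferring Q to R: 4; preferring R to Q: 7.
R wins the head-to-head.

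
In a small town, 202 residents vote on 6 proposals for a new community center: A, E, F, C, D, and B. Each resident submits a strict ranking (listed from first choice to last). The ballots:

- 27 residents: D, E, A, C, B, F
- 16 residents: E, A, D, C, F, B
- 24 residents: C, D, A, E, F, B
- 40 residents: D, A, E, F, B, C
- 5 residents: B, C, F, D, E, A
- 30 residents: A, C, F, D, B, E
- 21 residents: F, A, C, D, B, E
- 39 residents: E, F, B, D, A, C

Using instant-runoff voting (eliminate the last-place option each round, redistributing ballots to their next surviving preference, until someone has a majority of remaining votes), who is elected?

Round 1: A 30, E 55, F 21, C 24, D 67, B 5. Eliminate B.
Round 2: A 30, E 55, F 21, C 29, D 67. Eliminate F.
Round 3: A 51, E 55, C 29, D 67. Eliminate C.
Round 4: A 51, E 55, D 96. Eliminate A.
Round 5: E 55, D 147. D has a majority.

D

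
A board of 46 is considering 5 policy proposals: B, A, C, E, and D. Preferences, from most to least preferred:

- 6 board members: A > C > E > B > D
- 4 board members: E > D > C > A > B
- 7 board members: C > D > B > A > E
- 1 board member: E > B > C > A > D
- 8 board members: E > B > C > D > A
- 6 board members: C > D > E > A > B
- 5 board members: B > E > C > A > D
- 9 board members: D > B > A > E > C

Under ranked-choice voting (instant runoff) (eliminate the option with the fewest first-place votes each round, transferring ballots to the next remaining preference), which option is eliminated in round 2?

Round 1: B 5, A 6, C 13, E 13, D 9. Eliminate B.
Round 2: A 6, C 13, E 18, D 9. Eliminate A.

A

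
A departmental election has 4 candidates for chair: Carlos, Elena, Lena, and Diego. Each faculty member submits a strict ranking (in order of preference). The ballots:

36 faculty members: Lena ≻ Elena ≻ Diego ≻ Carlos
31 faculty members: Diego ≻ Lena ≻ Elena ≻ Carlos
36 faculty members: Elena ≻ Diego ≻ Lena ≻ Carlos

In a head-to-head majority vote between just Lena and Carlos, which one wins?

Lena

Voters preferring Lena to Carlos: 103; preferring Carlos to Lena: 0.
Lena wins the head-to-head.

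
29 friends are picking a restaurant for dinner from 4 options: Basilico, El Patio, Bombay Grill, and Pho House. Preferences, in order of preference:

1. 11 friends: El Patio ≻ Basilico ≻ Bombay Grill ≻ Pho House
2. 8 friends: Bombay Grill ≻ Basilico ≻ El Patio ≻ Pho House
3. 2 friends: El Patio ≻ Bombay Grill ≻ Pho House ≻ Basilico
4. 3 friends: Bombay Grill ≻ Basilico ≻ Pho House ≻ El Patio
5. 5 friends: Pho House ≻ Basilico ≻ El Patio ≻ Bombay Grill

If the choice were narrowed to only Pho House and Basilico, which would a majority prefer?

Basilico

Voters preferring Pho House to Basilico: 7; preferring Basilico to Pho House: 22.
Basilico wins the head-to-head.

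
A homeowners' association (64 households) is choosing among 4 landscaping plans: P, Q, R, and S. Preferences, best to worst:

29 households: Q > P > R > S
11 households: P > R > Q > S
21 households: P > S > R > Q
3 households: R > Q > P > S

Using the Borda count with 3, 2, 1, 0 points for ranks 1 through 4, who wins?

P: 29·2 + 11·3 + 21·3 + 3·1 = 157
Q: 29·3 + 11·1 + 21·0 + 3·2 = 104
R: 29·1 + 11·2 + 21·1 + 3·3 = 81
S: 29·0 + 11·0 + 21·2 + 3·0 = 42
P has the highest Borda score (157).

P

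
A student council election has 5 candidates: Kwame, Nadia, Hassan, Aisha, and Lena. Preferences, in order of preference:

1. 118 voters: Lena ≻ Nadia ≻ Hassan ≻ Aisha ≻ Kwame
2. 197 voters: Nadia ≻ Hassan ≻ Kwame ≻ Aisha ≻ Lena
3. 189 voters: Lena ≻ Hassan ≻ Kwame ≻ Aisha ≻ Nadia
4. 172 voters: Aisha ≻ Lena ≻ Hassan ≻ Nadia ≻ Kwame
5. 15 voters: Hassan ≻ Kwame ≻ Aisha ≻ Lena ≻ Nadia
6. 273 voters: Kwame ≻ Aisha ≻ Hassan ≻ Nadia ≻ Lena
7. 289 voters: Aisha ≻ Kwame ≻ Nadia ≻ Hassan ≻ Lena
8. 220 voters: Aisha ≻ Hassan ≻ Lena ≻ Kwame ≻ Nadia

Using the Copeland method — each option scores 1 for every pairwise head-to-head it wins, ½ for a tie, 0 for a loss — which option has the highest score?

Aisha

Kwame: beats Nadia and Lena; loses to Hassan and Aisha → score 2.
Nadia: beats Lena; loses to Kwame, Hassan, and Aisha → score 1.
Hassan: beats Kwame, Nadia, and Lena; loses to Aisha → score 3.
Aisha: beats Kwame, Nadia, Hassan, and Lena → score 4.
Lena: loses to Kwame, Nadia, Hassan, and Aisha → score 0.
Aisha has the best pairwise record.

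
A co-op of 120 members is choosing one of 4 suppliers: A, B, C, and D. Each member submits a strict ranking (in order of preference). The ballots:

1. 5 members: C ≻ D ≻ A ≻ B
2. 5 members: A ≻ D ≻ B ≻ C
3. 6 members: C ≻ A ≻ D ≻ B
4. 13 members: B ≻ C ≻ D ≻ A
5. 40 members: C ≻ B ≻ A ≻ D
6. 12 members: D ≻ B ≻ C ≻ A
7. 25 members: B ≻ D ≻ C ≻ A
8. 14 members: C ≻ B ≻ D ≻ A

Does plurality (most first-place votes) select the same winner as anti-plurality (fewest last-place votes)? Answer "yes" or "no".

Plurality — first-place votes: A 5, B 38, C 65, D 12. Winner: C.
Anti-plurality — last-place votes: A 64, B 11, C 5, D 40. Winner: C.
The two methods agree.

yes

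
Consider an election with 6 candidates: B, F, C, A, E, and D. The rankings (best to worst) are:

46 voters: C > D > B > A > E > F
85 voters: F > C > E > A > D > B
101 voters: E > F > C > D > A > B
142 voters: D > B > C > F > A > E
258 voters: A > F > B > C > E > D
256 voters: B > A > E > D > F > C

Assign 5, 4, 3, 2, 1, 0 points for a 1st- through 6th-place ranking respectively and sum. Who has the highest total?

A

B: 46·3 + 85·0 + 101·0 + 142·4 + 258·3 + 256·5 = 2760
F: 46·0 + 85·5 + 101·4 + 142·2 + 258·4 + 256·1 = 2401
C: 46·5 + 85·4 + 101·3 + 142·3 + 258·2 + 256·0 = 1815
A: 46·2 + 85·2 + 101·1 + 142·1 + 258·5 + 256·4 = 2819
E: 46·1 + 85·3 + 101·5 + 142·0 + 258·1 + 256·3 = 1832
D: 46·4 + 85·1 + 101·2 + 142·5 + 258·0 + 256·2 = 1693
A has the highest Borda score (2819).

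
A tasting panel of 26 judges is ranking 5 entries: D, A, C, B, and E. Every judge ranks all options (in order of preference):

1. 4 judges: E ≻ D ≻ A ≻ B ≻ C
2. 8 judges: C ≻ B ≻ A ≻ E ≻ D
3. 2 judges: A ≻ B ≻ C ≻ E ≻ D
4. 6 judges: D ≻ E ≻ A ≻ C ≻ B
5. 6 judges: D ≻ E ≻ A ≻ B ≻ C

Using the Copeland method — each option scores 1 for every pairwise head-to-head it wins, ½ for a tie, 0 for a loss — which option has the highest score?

D: beats A, C, and B; loses to E → score 3.
A: beats C and B; loses to D and E → score 2.
C: beats B; loses to D, A, and E → score 1.
B: loses to D, A, C, and E → score 0.
E: beats D, A, C, and B → score 4.
E has the best pairwise record.

E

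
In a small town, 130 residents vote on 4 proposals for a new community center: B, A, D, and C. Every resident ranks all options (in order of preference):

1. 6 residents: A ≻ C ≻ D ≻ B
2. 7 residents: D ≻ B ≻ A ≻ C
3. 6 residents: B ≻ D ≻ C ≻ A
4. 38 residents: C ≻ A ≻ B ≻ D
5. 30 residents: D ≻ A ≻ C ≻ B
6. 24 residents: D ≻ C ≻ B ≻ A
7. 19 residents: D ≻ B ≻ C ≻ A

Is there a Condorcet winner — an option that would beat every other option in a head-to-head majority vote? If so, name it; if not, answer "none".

D

D vs B: 86–44 for D.
D vs A: 86–44 for D.
D vs C: 86–44 for D.
D beats every other option head-to-head.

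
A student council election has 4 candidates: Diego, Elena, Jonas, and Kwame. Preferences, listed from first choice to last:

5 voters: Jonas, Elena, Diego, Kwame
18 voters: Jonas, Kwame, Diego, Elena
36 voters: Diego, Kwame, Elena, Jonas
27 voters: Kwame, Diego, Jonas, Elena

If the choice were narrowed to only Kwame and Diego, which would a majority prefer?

Voters preferring Kwame to Diego: 45; preferring Diego to Kwame: 41.
Kwame wins the head-to-head.

Kwame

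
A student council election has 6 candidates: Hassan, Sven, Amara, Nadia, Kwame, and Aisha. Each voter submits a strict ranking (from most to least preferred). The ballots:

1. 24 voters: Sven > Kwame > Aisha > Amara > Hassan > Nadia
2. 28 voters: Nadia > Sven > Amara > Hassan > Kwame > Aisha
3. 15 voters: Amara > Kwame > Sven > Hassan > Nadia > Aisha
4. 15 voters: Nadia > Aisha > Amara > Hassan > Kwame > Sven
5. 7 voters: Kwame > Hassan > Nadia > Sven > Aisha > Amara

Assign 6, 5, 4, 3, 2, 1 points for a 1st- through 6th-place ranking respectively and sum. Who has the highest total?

Hassan: 24·2 + 28·3 + 15·3 + 15·3 + 7·5 = 257
Sven: 24·6 + 28·5 + 15·4 + 15·1 + 7·3 = 380
Amara: 24·3 + 28·4 + 15·6 + 15·4 + 7·1 = 341
Nadia: 24·1 + 28·6 + 15·2 + 15·6 + 7·4 = 340
Kwame: 24·5 + 28·2 + 15·5 + 15·2 + 7·6 = 323
Aisha: 24·4 + 28·1 + 15·1 + 15·5 + 7·2 = 228
Sven has the highest Borda score (380).

Sven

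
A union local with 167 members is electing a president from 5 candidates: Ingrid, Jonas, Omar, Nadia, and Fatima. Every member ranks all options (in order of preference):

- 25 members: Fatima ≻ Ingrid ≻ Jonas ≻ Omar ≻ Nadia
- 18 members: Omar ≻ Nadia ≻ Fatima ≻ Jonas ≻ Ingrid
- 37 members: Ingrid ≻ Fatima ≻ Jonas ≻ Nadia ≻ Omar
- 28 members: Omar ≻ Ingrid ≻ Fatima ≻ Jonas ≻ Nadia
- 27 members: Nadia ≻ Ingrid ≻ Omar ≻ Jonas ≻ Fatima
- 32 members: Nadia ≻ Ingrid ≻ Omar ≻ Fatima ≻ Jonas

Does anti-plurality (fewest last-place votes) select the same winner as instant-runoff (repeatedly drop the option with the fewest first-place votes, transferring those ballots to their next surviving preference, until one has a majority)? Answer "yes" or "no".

yes

Anti-plurality — last-place votes: Ingrid 18, Jonas 32, Omar 37, Nadia 53, Fatima 27. Winner: Ingrid.
Instant-runoff — R1 Ingrid 37, Jonas 0, Omar 46, Nadia 59, Fatima 25 (Jonas out); R2 Ingrid 37, Omar 46, Nadia 59, Fatima 25 (Fatima out); R3 Ingrid 62, Omar 46, Nadia 59 (Omar out); R4 Ingrid 90, Nadia 77 (Ingrid winner). Winner: Ingrid.
The two methods agree.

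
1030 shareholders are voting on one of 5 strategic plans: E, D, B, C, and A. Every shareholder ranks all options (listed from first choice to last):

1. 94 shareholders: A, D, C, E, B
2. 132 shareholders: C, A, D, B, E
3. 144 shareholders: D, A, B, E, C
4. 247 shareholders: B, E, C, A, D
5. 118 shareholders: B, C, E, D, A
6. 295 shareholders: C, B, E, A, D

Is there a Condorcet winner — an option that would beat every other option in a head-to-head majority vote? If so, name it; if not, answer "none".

C

C vs E: 639–391 for C.
C vs D: 792–238 for C.
C vs B: 521–509 for C.
C vs A: 792–238 for C.
C beats every other option head-to-head.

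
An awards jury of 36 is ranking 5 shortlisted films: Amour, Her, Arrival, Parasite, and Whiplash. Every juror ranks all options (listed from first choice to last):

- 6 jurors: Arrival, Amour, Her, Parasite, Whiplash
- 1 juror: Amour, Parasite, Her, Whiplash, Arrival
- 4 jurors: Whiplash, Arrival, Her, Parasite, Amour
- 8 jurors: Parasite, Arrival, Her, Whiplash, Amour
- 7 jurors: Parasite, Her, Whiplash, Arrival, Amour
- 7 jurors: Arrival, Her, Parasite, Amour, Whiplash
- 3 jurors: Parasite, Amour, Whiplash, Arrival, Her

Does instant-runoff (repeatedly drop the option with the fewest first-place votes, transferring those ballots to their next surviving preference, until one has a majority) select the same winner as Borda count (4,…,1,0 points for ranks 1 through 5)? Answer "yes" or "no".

yes

Instant-runoff — R1 Amour 1, Her 0, Arrival 13, Parasite 18, Whiplash 4 (Her out); R2 Amour 1, Arrival 13, Parasite 18, Whiplash 4 (Amour out); R3 Arrival 13, Parasite 19, Whiplash 4 (Parasite winner). Winner: Parasite.
Borda — scores: Amour 38, Her 80, Arrival 98, Parasite 99, Whiplash 45. Winner: Parasite.
The two methods agree.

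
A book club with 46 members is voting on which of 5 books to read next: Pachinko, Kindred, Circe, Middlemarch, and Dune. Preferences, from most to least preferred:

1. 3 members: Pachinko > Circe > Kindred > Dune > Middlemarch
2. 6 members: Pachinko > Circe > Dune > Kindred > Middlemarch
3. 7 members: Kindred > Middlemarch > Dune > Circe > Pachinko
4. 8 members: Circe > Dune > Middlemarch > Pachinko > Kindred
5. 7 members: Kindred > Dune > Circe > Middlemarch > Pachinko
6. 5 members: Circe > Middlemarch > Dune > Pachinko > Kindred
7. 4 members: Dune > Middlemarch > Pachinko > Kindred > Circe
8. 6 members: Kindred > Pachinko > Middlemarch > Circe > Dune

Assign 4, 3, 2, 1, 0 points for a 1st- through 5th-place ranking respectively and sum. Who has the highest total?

Circe

Pachinko: 3·4 + 6·4 + 7·0 + 8·1 + 7·0 + 5·1 + 4·2 + 6·3 = 75
Kindred: 3·2 + 6·1 + 7·4 + 8·0 + 7·4 + 5·0 + 4·1 + 6·4 = 96
Circe: 3·3 + 6·3 + 7·1 + 8·4 + 7·2 + 5·4 + 4·0 + 6·1 = 106
Middlemarch: 3·0 + 6·0 + 7·3 + 8·2 + 7·1 + 5·3 + 4·3 + 6·2 = 83
Dune: 3·1 + 6·2 + 7·2 + 8·3 + 7·3 + 5·2 + 4·4 + 6·0 = 100
Circe has the highest Borda score (106).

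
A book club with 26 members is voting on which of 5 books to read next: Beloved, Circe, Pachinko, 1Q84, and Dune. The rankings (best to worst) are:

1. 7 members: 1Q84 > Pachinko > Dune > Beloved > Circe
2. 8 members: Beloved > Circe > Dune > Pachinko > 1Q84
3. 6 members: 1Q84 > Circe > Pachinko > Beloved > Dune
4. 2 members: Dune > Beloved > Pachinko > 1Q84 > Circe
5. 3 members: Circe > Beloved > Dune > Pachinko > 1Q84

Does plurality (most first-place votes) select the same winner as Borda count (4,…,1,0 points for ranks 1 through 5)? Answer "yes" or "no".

Plurality — first-place votes: Beloved 8, Circe 3, Pachinko 0, 1Q84 13, Dune 2. Winner: 1Q84.
Borda — scores: Beloved 60, Circe 54, Pachinko 48, 1Q84 54, Dune 44. Winner: Beloved.
The two methods disagree.

no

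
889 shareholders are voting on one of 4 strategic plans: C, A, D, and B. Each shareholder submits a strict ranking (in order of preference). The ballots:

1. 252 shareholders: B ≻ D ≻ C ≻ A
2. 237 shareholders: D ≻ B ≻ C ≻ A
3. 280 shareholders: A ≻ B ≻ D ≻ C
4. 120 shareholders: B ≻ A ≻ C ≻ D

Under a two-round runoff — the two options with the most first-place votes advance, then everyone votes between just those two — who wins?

B

Round 1 first-place votes: C 0, A 280, D 237, B 372.
B and A advance.
Runoff: B is preferred to A by 609 voters; A by 280.
B wins the runoff.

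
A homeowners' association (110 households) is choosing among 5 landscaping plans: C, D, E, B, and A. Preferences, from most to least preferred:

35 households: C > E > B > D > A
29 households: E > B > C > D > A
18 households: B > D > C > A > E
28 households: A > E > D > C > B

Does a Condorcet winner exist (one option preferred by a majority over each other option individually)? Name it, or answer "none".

E vs C: 57–53 for E.
E vs D: 92–18 for E.
E vs B: 92–18 for E.
E vs A: 64–46 for E.
E beats every other option head-to-head.

E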